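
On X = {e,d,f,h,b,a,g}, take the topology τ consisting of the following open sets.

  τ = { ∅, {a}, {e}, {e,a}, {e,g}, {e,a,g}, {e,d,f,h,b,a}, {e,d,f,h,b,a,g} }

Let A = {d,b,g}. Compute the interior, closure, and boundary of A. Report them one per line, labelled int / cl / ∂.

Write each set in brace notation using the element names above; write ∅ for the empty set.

U open, U⊆A: ∅. int(A) = ⋃ = ∅
X∖A={e,f,h,a}, int(X∖A)={e,a}, hence cl(A)={d,f,h,b,g}
∂A: remove int from cl → {d,f,h,b,g}

int(A) = ∅
cl(A)  = {d,f,h,b,g}
∂A     = {d,f,h,b,g}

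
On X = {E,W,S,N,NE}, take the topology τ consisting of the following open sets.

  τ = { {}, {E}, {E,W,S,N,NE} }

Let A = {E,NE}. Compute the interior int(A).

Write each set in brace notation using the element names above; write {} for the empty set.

open subsets of A: {}, {E}; so int(A) = {E}

{E}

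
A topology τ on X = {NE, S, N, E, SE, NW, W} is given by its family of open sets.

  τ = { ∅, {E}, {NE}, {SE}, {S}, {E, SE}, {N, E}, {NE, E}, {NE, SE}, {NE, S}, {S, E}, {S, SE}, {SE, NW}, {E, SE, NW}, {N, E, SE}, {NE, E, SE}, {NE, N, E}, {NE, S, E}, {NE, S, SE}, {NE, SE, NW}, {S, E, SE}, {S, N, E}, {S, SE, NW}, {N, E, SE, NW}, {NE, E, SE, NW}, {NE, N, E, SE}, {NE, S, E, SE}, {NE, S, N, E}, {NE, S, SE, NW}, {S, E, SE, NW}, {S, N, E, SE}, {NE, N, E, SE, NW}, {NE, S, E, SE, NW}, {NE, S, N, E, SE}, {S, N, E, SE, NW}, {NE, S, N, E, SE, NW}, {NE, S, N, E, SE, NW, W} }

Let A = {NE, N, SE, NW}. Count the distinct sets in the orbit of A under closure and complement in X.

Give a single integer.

cl via duality: int({S, E, W}) = {S, E}, so X∖{S, E} = {NE, N, SE, NW, W}
Write k for closure, c for complement:
  1. A     = {NE, N, SE, NW}
  2. kA    = {NE, N, SE, NW, W}
  3. cA    = {S, E, W}
  4. ckA   = {S, E}
  5. kcA   = {S, N, E, W}
  6. ckcA  = {NE, SE, NW}
  7. kckcA = {NE, SE, NW, W}
  8. ckckcA = {S, N, E}
applying k or c yields no new set

8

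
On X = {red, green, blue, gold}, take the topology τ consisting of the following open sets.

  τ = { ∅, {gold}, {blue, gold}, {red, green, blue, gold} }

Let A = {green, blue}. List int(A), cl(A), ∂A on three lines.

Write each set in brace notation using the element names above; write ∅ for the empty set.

open subsets of A: ∅; so int(A) = ∅
closure: X∖int(X∖A) = X∖{gold} = {red, green, blue}
∂A = {red, green, blue} minus ∅ = {red, green, blue}

int(A) = ∅
cl(A)  = {red, green, blue}
∂A     = {red, green, blue}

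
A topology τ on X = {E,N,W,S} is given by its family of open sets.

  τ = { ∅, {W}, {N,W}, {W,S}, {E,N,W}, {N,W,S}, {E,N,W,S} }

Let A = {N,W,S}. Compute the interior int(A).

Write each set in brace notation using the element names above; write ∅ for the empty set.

interior: largest open inside A is {N,W,S} (from ∅, {W}, {N,W}, {W,S}, {N,W,S})

{N,W,S}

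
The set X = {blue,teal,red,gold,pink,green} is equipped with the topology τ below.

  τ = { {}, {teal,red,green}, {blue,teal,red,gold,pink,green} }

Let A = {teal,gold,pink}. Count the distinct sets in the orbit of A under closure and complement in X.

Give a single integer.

complement {blue,red,green}; its interior {}; cl(A) = X∖{} = {blue,teal,red,gold,pink,green}
With k = closure, c = complement:
  1. A     = {teal,gold,pink}
  2. kA    = {blue,teal,red,gold,pink,green}
  3. cA    = {blue,red,green}
  4. ckA   = {}
k, c of each give nothing new

4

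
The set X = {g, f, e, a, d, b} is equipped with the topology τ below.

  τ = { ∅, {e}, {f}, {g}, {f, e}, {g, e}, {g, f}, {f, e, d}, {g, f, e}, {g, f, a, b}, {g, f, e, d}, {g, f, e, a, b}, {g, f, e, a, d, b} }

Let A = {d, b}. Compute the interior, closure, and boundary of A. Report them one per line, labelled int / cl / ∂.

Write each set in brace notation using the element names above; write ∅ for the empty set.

opens ⊆ A: ∅; union → int = ∅
complement {g, f, e, a}; its interior {g, f, e}; cl(A) = X∖{g, f, e} = {a, d, b}
boundary = {a, d, b} ∖ ∅ = {a, d, b}

int(A) = ∅
cl(A)  = {a, d, b}
∂A     = {a, d, b}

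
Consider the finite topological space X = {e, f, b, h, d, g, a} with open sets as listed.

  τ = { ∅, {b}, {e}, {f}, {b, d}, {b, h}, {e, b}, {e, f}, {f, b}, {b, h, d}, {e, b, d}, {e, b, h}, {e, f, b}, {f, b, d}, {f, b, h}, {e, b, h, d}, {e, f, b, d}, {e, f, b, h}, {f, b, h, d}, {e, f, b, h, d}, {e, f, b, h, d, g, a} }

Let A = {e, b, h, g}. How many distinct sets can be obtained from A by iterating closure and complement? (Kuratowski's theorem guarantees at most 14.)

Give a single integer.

cl via duality: int({f, d, a}) = {f}, so X∖{f} = {e, b, h, d, g, a}
Write k for closure, c for complement:
  1. A     = {e, b, h, g}
  2. kA    = {e, b, h, d, g, a}
  3. cA    = {f, d, a}
  4. ckA   = {f}
  5. kcA   = {f, d, g, a}
  6. kckA  = {f, g, a}
  7. ckcA  = {e, b, h}
  8. ckckA = {e, b, h, d}
applying k or c yields no new set

8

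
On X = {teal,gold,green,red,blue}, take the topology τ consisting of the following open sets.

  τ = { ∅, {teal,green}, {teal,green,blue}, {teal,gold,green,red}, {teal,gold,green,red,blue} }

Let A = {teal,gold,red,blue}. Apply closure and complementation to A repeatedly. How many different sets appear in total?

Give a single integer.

closure: X∖int(X∖A) = X∖∅ = {teal,gold,green,red,blue}
Let k=closure and c=complement:
  1. A     = {teal,gold,red,blue}
  2. kA    = {teal,gold,green,red,blue}
  3. cA    = {green}
  4. ckA   = ∅
— saturated at 4

4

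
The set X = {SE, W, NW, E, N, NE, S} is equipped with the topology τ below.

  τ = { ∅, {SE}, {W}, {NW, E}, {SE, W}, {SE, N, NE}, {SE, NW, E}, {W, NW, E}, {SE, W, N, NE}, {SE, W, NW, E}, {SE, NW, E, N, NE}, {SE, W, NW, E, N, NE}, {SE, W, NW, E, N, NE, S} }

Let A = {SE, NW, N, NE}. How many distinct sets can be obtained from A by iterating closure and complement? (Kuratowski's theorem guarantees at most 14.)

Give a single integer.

10

closure: X∖int(X∖A) = X∖{W} = {SE, NW, E, N, NE, S}
Let k=closure and c=complement:
  1. A     = {SE, NW, N, NE}
  2. kA    = {SE, NW, E, N, NE, S}
  3. cA    = {W, E, S}
  4. ckA   = {W}
  5. kcA   = {W, NW, E, S}
  6. kckA  = {W, S}
  7. ckcA  = {SE, N, NE}
  8. ckckA = {SE, NW, E, N, NE}
  9. kckcA = {SE, N, NE, S}
  10. ckckcA = {W, NW, E}
— saturated at 10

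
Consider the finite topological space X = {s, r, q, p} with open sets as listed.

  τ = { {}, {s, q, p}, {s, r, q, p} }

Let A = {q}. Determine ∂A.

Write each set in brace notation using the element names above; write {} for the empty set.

opens ⊆ A: {}; union → int = {}
complement {s, r, p}; its interior {}; cl(A) = X∖{} = {s, r, q, p}
boundary = {s, r, q, p} ∖ {} = {s, r, q, p}

{s, r, q, p}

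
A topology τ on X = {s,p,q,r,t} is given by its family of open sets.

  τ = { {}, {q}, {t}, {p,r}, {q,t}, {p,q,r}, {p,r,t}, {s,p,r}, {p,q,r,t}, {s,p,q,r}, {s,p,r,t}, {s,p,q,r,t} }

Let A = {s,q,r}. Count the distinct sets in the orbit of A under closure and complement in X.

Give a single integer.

X∖A={p,t}, int(X∖A)={t}, hence cl(A)={s,p,q,r}
Orbit (k=closure, c=complement):
  1. A     = {s,q,r}
  2. kA    = {s,p,q,r}
  3. cA    = {p,t}
  4. ckA   = {t}
  5. kcA   = {s,p,r,t}
  6. ckcA  = {q}
(closed under both — stop)

6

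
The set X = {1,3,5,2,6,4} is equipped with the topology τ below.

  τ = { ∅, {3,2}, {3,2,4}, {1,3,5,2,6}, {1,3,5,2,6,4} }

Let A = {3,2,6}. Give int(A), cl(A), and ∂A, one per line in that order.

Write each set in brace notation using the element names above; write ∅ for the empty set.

int(A) = {3,2}
cl(A)  = {1,3,5,2,6,4}
∂A     = {1,5,6,4}

U open, U⊆A: ∅, {3,2}. int(A) = ⋃ = {3,2}
X∖A={1,5,4}, int(X∖A)=∅, hence cl(A)={1,3,5,2,6,4}
∂A: remove int from cl → {1,5,6,4}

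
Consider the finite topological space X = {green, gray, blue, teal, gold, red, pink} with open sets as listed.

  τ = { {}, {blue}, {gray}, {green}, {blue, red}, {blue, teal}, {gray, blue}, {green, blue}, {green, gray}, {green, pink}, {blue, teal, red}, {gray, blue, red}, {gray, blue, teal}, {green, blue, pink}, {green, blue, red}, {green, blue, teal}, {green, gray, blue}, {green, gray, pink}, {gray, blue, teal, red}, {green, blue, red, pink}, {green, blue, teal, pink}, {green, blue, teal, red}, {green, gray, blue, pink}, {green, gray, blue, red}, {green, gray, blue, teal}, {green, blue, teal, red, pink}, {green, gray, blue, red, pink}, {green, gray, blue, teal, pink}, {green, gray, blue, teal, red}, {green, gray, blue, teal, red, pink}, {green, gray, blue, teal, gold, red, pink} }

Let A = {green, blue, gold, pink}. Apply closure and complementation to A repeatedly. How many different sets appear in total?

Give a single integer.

complement {gray, teal, red}; its interior {gray}; cl(A) = X∖{gray} = {green, blue, teal, gold, red, pink}
With k = closure, c = complement:
  1. A     = {green, blue, gold, pink}
  2. kA    = {green, blue, teal, gold, red, pink}
  3. cA    = {gray, teal, red}
  4. ckA   = {gray}
  5. kcA   = {gray, teal, gold, red}
  6. kckA  = {gray, gold}
  7. ckcA  = {green, blue, pink}
  8. ckckA = {green, blue, teal, red, pink}
k, c of each give nothing new

8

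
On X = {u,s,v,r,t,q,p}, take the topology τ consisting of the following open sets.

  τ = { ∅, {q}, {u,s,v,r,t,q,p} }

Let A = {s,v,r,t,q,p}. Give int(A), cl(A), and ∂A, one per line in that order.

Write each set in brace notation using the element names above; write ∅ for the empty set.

U open, U⊆A: ∅, {q}. int(A) = ⋃ = {q}
X∖A={u}, int(X∖A)=∅, hence cl(A)={u,s,v,r,t,q,p}
∂A: remove int from cl → {u,s,v,r,t,p}

int(A) = {q}
cl(A)  = {u,s,v,r,t,q,p}
∂A     = {u,s,v,r,t,p}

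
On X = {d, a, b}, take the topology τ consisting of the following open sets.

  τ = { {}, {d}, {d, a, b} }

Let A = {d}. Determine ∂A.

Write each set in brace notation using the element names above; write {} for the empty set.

{a, b}

opens ⊆ A: {}, {d}; union → int = {d}
complement {a, b}; its interior {}; cl(A) = X∖{} = {d, a, b}
boundary = {d, a, b} ∖ {d} = {a, b}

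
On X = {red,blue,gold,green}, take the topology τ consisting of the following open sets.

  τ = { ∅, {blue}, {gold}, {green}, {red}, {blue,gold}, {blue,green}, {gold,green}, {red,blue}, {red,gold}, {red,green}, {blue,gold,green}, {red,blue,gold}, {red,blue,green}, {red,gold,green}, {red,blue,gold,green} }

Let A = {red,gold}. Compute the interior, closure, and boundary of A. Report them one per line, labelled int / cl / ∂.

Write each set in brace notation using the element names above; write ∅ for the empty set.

int(A) = {red,gold}
cl(A)  = {red,gold}
∂A     = ∅

U open, U⊆A: ∅, {gold}, {red}, {red,gold}. int(A) = ⋃ = {red,gold}
X∖A={blue,green}, int(X∖A)={blue,green}, hence cl(A)={red,gold}
∂A: remove int from cl → ∅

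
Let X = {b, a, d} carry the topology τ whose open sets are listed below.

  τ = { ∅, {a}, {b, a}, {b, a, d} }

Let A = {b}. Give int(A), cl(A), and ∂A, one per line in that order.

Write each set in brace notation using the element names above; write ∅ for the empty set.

int(A) = ∅
cl(A)  = {b, d}
∂A     = {b, d}

opens ⊆ A: ∅; union → int = ∅
complement {a, d}; its interior {a}; cl(A) = X∖{a} = {b, d}
boundary = {b, d} ∖ ∅ = {b, d}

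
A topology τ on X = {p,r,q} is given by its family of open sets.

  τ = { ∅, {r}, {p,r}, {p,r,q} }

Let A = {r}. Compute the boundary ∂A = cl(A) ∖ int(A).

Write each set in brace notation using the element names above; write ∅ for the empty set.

{p,q}

opens ⊆ A: ∅, {r}; union → int = {r}
complement {p,q}; its interior ∅; cl(A) = X∖∅ = {p,r,q}
boundary = {p,r,q} ∖ {r} = {p,q}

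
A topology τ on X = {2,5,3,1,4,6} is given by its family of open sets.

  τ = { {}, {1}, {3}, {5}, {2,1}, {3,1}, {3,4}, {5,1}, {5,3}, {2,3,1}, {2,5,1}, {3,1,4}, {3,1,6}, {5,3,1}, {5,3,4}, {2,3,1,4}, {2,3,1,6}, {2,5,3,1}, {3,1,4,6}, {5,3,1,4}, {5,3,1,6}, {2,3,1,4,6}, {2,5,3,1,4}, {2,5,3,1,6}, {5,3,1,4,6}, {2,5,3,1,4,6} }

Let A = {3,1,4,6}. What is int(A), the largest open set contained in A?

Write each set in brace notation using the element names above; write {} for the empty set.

{3,1,4,6}

opens ⊆ A: {}, {1}, {3}, {3,4}, {3,1}, {3,1,6}, {3,1,4}, {3,1,4,6}; union → int = {3,1,4,6}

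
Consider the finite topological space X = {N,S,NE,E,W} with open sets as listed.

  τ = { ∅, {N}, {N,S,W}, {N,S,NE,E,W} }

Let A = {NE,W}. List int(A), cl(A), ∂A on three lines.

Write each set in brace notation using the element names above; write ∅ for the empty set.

int(A) = ∅
cl(A)  = {S,NE,E,W}
∂A     = {S,NE,E,W}

open subsets of A: ∅; so int(A) = ∅
closure: X∖int(X∖A) = X∖{N} = {S,NE,E,W}
∂A = {S,NE,E,W} minus ∅ = {S,NE,E,W}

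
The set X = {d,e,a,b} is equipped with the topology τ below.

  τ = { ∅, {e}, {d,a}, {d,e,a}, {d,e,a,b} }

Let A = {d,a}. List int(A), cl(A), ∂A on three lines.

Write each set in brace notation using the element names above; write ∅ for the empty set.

U open, U⊆A: ∅, {d,a}. int(A) = ⋃ = {d,a}
X∖A={e,b}, int(X∖A)={e}, hence cl(A)={d,a,b}
∂A: remove int from cl → {b}

int(A) = {d,a}
cl(A)  = {d,a,b}
∂A     = {b}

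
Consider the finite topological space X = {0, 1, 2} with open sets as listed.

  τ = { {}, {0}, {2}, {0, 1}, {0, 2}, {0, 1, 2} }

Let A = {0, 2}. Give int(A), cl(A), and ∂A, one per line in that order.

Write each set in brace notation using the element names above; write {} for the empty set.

opens ⊆ A: {}, {2}, {0}, {0, 2}; union → int = {0, 2}
complement {1}; its interior {}; cl(A) = X∖{} = {0, 1, 2}
boundary = {0, 1, 2} ∖ {0, 2} = {1}

int(A) = {0, 2}
cl(A)  = {0, 1, 2}
∂A     = {1}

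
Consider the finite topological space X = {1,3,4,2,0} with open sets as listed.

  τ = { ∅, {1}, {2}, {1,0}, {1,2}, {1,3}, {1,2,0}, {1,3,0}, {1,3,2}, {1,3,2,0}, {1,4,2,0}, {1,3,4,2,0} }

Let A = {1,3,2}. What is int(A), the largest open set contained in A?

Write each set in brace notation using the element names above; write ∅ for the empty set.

interior: largest open inside A is {1,3,2} (from ∅, {2}, {1}, {1,2}, {1,3}, {1,3,2})

{1,3,2}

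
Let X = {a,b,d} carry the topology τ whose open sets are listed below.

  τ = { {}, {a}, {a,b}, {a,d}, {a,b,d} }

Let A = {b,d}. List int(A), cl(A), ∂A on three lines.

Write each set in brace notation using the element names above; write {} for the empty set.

U open, U⊆A: {}. int(A) = ⋃ = {}
X∖A={a}, int(X∖A)={a}, hence cl(A)={b,d}
∂A: remove int from cl → {b,d}

int(A) = {}
cl(A)  = {b,d}
∂A     = {b,d}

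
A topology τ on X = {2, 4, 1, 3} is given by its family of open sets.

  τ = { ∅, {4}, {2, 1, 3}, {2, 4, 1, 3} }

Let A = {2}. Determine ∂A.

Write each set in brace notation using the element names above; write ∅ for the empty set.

{2, 1, 3}

interior: largest open inside A is ∅ (from ∅)
cl via duality: int({4, 1, 3}) = {4}, so X∖{4} = {2, 1, 3}
cl∖int = {2, 1, 3}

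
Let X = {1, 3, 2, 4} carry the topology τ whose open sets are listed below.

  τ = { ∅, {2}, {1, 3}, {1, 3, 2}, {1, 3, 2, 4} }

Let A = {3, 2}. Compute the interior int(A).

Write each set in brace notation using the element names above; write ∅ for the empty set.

opens ⊆ A: ∅, {2}; union → int = {2}

{2}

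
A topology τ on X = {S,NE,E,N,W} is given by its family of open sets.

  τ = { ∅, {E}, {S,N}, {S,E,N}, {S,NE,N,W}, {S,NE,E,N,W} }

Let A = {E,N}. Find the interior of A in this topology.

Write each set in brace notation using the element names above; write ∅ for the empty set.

{E}

open subsets of A: ∅, {E}; so int(A) = {E}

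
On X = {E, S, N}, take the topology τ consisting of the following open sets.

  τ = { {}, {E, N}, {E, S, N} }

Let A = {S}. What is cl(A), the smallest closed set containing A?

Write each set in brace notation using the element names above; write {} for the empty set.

{S}

complement {E, N}; its interior {E, N}; cl(A) = X∖{E, N} = {S}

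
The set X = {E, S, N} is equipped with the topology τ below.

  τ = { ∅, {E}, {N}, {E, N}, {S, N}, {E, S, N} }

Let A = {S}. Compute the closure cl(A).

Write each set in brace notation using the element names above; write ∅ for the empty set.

{S}

complement {E, N}; its interior {E, N}; cl(A) = X∖{E, N} = {S}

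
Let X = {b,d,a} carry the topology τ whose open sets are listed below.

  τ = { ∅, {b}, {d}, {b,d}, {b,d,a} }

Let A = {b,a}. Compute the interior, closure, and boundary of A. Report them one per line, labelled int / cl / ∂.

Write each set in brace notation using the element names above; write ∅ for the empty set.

U open, U⊆A: ∅, {b}. int(A) = ⋃ = {b}
X∖A={d}, int(X∖A)={d}, hence cl(A)={b,a}
∂A: remove int from cl → {a}

int(A) = {b}
cl(A)  = {b,a}
∂A     = {a}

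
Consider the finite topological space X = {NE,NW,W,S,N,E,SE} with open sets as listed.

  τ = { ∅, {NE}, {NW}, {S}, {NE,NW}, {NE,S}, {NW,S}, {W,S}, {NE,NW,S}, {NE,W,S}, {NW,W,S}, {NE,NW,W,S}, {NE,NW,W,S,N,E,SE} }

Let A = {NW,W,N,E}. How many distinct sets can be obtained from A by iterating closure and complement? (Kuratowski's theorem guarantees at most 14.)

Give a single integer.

cl via duality: int({NE,S,SE}) = {NE,S}, so X∖{NE,S} = {NW,W,N,E,SE}
Write k for closure, c for complement:
  1. A     = {NW,W,N,E}
  2. kA    = {NW,W,N,E,SE}
  3. cA    = {NE,S,SE}
  4. ckA   = {NE,S}
  5. kcA   = {NE,W,S,N,E,SE}
  6. ckcA  = {NW}
  7. kckcA = {NW,N,E,SE}
  8. ckckcA = {NE,W,S}
applying k or c yields no new set

8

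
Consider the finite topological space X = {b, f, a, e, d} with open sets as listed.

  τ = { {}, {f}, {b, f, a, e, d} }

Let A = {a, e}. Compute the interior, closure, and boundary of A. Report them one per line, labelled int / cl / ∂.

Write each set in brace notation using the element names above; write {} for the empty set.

int(A) = {}
cl(A)  = {b, a, e, d}
∂A     = {b, a, e, d}

open subsets of A: {}; so int(A) = {}
closure: X∖int(X∖A) = X∖{f} = {b, a, e, d}
∂A = {b, a, e, d} minus {} = {b, a, e, d}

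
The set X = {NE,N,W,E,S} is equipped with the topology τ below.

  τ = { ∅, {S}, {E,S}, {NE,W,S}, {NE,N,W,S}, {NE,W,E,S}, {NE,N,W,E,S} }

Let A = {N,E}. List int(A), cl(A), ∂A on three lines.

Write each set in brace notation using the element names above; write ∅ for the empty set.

interior: largest open inside A is ∅ (from ∅)
cl via duality: int({NE,W,S}) = {NE,W,S}, so X∖{NE,W,S} = {N,E}
cl∖int = {N,E}

int(A) = ∅
cl(A)  = {N,E}
∂A     = {N,E}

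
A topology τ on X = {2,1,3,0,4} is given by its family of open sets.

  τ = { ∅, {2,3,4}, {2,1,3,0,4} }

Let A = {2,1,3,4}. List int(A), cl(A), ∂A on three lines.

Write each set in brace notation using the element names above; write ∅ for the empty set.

int(A) = {2,3,4}
cl(A)  = {2,1,3,0,4}
∂A     = {1,0}

opens ⊆ A: ∅, {2,3,4}; union → int = {2,3,4}
complement {0}; its interior ∅; cl(A) = X∖∅ = {2,1,3,0,4}
boundary = {2,1,3,0,4} ∖ {2,3,4} = {1,0}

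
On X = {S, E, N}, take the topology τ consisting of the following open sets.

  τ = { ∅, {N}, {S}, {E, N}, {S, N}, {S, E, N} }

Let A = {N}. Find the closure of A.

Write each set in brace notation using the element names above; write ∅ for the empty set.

complement {S, E}; its interior {S}; cl(A) = X∖{S} = {E, N}

{E, N}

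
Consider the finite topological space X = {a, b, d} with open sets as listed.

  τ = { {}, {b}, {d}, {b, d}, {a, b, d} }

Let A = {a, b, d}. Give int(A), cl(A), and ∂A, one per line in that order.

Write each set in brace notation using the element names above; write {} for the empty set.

int(A) = {a, b, d}
cl(A)  = {a, b, d}
∂A     = {}

open subsets of A: {}, {d}, {b}, {b, d}, {a, b, d}; so int(A) = {a, b, d}
closure: X∖int(X∖A) = X∖{} = {a, b, d}
∂A = {a, b, d} minus {a, b, d} = {}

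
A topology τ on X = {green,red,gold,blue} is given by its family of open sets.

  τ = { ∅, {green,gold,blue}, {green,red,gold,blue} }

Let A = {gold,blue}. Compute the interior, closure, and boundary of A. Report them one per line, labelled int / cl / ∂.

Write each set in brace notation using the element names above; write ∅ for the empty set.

interior: largest open inside A is ∅ (from ∅)
cl via duality: int({green,red}) = ∅, so X∖∅ = {green,red,gold,blue}
cl∖int = {green,red,gold,blue}

int(A) = ∅
cl(A)  = {green,red,gold,blue}
∂A     = {green,red,gold,blue}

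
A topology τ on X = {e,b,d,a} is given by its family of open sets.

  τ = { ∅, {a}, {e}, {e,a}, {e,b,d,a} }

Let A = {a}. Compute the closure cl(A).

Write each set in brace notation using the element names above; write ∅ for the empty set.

complement {e,b,d}; its interior {e}; cl(A) = X∖{e} = {b,d,a}

{b,d,a}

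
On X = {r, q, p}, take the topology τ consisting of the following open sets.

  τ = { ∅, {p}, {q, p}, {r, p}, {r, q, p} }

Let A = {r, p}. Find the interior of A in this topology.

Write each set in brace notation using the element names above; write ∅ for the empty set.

{r, p}

opens ⊆ A: ∅, {p}, {r, p}; union → int = {r, p}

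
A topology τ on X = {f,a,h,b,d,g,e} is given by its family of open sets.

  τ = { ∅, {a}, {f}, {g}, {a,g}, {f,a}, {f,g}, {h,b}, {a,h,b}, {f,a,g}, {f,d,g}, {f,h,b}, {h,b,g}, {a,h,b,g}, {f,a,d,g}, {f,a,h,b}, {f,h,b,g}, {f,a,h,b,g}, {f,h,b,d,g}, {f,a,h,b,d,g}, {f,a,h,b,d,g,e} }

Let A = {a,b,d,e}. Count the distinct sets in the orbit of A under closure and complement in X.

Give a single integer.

complement {f,h,g}; its interior {f,g}; cl(A) = X∖{f,g} = {a,h,b,d,e}
With k = closure, c = complement:
  1. A     = {a,b,d,e}
  2. kA    = {a,h,b,d,e}
  3. cA    = {f,h,g}
  4. ckA   = {f,g}
  5. kcA   = {f,h,b,d,g,e}
  6. kckA  = {f,d,g,e}
  7. ckcA  = {a}
  8. ckckA = {a,h,b}
  9. kckcA = {a,e}
  10. kckckA = {a,h,b,e}
  11. ckckcA = {f,h,b,d,g}
  12. ckckckA = {f,d,g}
k, c of each give nothing new

12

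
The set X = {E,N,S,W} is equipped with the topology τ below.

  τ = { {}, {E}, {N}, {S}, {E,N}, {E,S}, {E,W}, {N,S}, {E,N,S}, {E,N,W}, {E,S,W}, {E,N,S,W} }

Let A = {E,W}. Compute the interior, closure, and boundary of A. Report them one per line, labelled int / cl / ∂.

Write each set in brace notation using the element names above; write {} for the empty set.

int(A) = {E,W}
cl(A)  = {E,W}
∂A     = {}

interior: largest open inside A is {E,W} (from {}, {E}, {E,W})
cl via duality: int({N,S}) = {N,S}, so X∖{N,S} = {E,W}
cl∖int = {}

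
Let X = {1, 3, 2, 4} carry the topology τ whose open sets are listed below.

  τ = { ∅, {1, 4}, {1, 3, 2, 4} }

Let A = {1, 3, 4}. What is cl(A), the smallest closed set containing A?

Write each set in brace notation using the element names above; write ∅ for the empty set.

closure: X∖int(X∖A) = X∖∅ = {1, 3, 2, 4}

{1, 3, 2, 4}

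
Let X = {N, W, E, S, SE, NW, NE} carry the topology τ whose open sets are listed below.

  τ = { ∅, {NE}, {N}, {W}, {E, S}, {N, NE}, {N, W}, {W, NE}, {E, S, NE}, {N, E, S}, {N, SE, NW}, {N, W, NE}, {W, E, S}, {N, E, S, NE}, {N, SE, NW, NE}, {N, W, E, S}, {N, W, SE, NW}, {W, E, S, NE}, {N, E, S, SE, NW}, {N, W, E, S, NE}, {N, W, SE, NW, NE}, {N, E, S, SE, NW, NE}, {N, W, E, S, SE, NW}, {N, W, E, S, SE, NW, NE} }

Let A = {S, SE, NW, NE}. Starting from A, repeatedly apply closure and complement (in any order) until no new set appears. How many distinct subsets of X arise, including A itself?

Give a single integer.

8

X∖A={N, W, E}, int(X∖A)={N, W}, hence cl(A)={E, S, SE, NW, NE}
Orbit (k=closure, c=complement):
  1. A     = {S, SE, NW, NE}
  2. kA    = {E, S, SE, NW, NE}
  3. cA    = {N, W, E}
  4. ckA   = {N, W}
  5. kcA   = {N, W, E, S, SE, NW}
  6. kckA  = {N, W, SE, NW}
  7. ckcA  = {NE}
  8. ckckA = {E, S, NE}
(closed under both — stop)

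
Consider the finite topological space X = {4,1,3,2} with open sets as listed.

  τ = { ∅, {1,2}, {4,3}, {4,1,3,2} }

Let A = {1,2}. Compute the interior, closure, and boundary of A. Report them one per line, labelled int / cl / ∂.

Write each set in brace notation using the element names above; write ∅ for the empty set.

open subsets of A: ∅, {1,2}; so int(A) = {1,2}
closure: X∖int(X∖A) = X∖{4,3} = {1,2}
∂A = {1,2} minus {1,2} = ∅

int(A) = {1,2}
cl(A)  = {1,2}
∂A     = ∅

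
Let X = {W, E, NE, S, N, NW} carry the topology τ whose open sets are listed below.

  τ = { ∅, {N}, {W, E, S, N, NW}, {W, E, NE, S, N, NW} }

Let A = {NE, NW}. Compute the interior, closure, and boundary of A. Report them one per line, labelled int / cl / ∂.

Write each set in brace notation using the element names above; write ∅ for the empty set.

int(A) = ∅
cl(A)  = {W, E, NE, S, NW}
∂A     = {W, E, NE, S, NW}

open subsets of A: ∅; so int(A) = ∅
closure: X∖int(X∖A) = X∖{N} = {W, E, NE, S, NW}
∂A = {W, E, NE, S, NW} minus ∅ = {W, E, NE, S, NW}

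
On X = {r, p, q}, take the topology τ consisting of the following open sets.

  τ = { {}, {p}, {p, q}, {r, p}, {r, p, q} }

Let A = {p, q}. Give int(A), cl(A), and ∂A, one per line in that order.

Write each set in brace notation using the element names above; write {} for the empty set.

int(A) = {p, q}
cl(A)  = {r, p, q}
∂A     = {r}

open subsets of A: {}, {p}, {p, q}; so int(A) = {p, q}
closure: X∖int(X∖A) = X∖{} = {r, p, q}
∂A = {r, p, q} minus {p, q} = {r}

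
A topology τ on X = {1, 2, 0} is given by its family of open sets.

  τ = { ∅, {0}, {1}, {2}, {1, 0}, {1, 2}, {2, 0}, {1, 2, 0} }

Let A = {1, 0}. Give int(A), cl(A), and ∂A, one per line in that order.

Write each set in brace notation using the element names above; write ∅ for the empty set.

int(A) = {1, 0}
cl(A)  = {1, 0}
∂A     = ∅

open subsets of A: ∅, {0}, {1}, {1, 0}; so int(A) = {1, 0}
closure: X∖int(X∖A) = X∖{2} = {1, 0}
∂A = {1, 0} minus {1, 0} = ∅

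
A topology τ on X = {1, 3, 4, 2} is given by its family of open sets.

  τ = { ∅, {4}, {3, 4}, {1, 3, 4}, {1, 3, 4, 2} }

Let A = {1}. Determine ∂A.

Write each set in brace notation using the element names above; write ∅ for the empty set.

U open, U⊆A: ∅. int(A) = ⋃ = ∅
X∖A={3, 4, 2}, int(X∖A)={3, 4}, hence cl(A)={1, 2}
∂A: remove int from cl → {1, 2}

{1, 2}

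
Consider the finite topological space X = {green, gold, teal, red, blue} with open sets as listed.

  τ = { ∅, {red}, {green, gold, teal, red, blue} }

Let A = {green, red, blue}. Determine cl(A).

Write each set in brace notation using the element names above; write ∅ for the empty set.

complement {gold, teal}; its interior ∅; cl(A) = X∖∅ = {green, gold, teal, red, blue}

{green, gold, teal, red, blue}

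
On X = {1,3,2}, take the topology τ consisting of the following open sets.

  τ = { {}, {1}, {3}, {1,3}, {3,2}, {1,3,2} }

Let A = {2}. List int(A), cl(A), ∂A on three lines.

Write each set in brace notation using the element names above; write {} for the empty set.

U open, U⊆A: {}. int(A) = ⋃ = {}
X∖A={1,3}, int(X∖A)={1,3}, hence cl(A)={2}
∂A: remove int from cl → {2}

int(A) = {}
cl(A)  = {2}
∂A     = {2}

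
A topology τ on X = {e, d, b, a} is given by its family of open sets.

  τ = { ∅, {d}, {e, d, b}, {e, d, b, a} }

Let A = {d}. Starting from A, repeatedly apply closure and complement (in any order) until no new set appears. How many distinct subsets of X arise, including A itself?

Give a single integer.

X∖A={e, b, a}, int(X∖A)=∅, hence cl(A)={e, d, b, a}
Orbit (k=closure, c=complement):
  1. A     = {d}
  2. kA    = {e, d, b, a}
  3. cA    = {e, b, a}
  4. ckA   = ∅
(closed under both — stop)

4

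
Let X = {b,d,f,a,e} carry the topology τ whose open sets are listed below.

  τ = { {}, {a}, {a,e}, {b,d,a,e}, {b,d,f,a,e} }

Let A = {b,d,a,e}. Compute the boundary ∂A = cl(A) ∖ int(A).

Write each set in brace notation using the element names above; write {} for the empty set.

{f}

open subsets of A: {}, {a}, {a,e}, {b,d,a,e}; so int(A) = {b,d,a,e}
closure: X∖int(X∖A) = X∖{} = {b,d,f,a,e}
∂A = {b,d,f,a,e} minus {b,d,a,e} = {f}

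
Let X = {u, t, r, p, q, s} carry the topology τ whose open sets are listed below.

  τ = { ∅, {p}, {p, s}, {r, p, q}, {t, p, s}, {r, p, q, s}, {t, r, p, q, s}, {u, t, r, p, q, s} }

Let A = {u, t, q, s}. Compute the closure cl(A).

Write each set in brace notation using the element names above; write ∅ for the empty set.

{u, t, r, q, s}

complement {r, p}; its interior {p}; cl(A) = X∖{p} = {u, t, r, q, s}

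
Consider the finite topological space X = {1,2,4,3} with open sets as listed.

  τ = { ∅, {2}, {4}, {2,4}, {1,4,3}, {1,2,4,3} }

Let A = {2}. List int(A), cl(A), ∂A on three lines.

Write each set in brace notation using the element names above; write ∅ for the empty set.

int(A) = {2}
cl(A)  = {2}
∂A     = ∅

open subsets of A: ∅, {2}; so int(A) = {2}
closure: X∖int(X∖A) = X∖{1,4,3} = {2}
∂A = {2} minus {2} = ∅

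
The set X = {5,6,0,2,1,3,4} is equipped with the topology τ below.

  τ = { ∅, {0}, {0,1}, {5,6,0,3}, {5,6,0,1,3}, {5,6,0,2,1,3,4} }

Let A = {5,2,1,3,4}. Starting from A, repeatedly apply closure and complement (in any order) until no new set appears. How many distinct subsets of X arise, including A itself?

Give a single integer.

6

X∖A={6,0}, int(X∖A)={0}, hence cl(A)={5,6,2,1,3,4}
Orbit (k=closure, c=complement):
  1. A     = {5,2,1,3,4}
  2. kA    = {5,6,2,1,3,4}
  3. cA    = {6,0}
  4. ckA   = {0}
  5. kcA   = {5,6,0,2,1,3,4}
  6. ckcA  = ∅
(closed under both — stop)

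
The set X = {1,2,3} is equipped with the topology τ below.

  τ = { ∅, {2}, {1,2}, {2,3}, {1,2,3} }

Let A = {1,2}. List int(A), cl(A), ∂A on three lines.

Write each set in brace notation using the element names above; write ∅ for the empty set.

int(A) = {1,2}
cl(A)  = {1,2,3}
∂A     = {3}

interior: largest open inside A is {1,2} (from ∅, {2}, {1,2})
cl via duality: int({3}) = ∅, so X∖∅ = {1,2,3}
cl∖int = {3}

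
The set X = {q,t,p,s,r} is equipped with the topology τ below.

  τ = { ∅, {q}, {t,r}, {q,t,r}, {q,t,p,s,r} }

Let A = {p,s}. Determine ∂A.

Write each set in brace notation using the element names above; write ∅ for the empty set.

{p,s}

opens ⊆ A: ∅; union → int = ∅
complement {q,t,r}; its interior {q,t,r}; cl(A) = X∖{q,t,r} = {p,s}
boundary = {p,s} ∖ ∅ = {p,s}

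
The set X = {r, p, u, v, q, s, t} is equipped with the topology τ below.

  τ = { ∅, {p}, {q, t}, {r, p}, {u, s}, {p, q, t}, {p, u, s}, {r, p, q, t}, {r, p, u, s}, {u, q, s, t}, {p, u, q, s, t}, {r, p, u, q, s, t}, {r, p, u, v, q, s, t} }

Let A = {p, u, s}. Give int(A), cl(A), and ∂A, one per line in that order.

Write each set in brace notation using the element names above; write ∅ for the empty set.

open subsets of A: ∅, {p}, {u, s}, {p, u, s}; so int(A) = {p, u, s}
closure: X∖int(X∖A) = X∖{q, t} = {r, p, u, v, s}
∂A = {r, p, u, v, s} minus {p, u, s} = {r, v}

int(A) = {p, u, s}
cl(A)  = {r, p, u, v, s}
∂A     = {r, v}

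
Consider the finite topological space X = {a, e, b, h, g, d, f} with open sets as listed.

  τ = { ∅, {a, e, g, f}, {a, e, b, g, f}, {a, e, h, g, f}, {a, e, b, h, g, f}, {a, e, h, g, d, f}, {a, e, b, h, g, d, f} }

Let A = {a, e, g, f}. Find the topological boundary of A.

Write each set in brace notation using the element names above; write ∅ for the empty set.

opens ⊆ A: ∅, {a, e, g, f}; union → int = {a, e, g, f}
complement {b, h, d}; its interior ∅; cl(A) = X∖∅ = {a, e, b, h, g, d, f}
boundary = {a, e, b, h, g, d, f} ∖ {a, e, g, f} = {b, h, d}

{b, h, d}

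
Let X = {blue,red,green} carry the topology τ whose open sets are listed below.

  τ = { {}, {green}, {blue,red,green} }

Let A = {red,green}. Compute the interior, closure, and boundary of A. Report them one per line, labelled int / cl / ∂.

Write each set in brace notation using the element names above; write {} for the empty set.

int(A) = {green}
cl(A)  = {blue,red,green}
∂A     = {blue,red}

U open, U⊆A: {}, {green}. int(A) = ⋃ = {green}
X∖A={blue}, int(X∖A)={}, hence cl(A)={blue,red,green}
∂A: remove int from cl → {blue,red}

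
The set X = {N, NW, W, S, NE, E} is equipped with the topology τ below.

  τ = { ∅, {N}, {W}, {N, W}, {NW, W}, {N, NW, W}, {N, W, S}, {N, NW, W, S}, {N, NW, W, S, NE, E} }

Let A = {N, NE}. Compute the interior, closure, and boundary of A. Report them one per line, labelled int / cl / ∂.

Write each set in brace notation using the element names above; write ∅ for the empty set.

interior: largest open inside A is {N} (from ∅, {N})
cl via duality: int({NW, W, S, E}) = {NW, W}, so X∖{NW, W} = {N, S, NE, E}
cl∖int = {S, NE, E}

int(A) = {N}
cl(A)  = {N, S, NE, E}
∂A     = {S, NE, E}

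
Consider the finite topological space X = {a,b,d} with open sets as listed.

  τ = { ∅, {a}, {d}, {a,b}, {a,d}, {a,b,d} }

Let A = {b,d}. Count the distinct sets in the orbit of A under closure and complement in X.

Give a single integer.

4

complement {a}; its interior {a}; cl(A) = X∖{a} = {b,d}
With k = closure, c = complement:
  1. A     = {b,d}
  2. cA    = {a}
  3. kcA   = {a,b}
  4. ckcA  = {d}
k, c of each give nothing new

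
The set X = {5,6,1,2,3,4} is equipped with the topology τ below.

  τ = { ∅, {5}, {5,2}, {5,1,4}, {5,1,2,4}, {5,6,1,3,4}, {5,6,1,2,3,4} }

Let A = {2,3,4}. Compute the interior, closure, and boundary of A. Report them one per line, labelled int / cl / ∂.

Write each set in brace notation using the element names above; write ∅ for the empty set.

int(A) = ∅
cl(A)  = {6,1,2,3,4}
∂A     = {6,1,2,3,4}

U open, U⊆A: ∅. int(A) = ⋃ = ∅
X∖A={5,6,1}, int(X∖A)={5}, hence cl(A)={6,1,2,3,4}
∂A: remove int from cl → {6,1,2,3,4}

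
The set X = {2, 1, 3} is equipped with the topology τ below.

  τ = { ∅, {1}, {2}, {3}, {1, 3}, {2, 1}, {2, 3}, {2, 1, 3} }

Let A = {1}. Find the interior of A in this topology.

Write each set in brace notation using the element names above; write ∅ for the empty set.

{1}

opens ⊆ A: ∅, {1}; union → int = {1}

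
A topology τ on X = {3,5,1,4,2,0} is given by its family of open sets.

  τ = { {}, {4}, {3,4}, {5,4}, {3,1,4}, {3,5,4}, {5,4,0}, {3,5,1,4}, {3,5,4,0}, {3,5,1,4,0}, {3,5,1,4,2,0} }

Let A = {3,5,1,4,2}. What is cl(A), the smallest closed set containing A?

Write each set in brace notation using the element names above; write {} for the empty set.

{3,5,1,4,2,0}

X∖A={0}, int(X∖A)={}, hence cl(A)={3,5,1,4,2,0}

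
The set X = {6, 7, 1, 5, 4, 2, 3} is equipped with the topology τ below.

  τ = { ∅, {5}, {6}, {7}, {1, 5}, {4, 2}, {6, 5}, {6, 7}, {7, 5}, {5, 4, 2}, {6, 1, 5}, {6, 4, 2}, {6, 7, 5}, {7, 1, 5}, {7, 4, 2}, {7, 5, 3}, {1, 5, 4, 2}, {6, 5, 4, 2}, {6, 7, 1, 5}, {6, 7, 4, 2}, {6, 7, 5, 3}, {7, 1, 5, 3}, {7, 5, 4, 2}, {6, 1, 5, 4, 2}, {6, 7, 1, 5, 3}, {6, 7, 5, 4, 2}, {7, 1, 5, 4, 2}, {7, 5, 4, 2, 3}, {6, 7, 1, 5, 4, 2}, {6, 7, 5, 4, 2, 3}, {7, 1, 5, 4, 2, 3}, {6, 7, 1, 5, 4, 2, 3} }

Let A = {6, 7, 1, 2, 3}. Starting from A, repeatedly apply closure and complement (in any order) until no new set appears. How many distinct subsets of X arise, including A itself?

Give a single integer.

cl via duality: int({5, 4}) = {5}, so X∖{5} = {6, 7, 1, 4, 2, 3}
Write k for closure, c for complement:
  1. A     = {6, 7, 1, 2, 3}
  2. kA    = {6, 7, 1, 4, 2, 3}
  3. cA    = {5, 4}
  4. ckA   = {5}
  5. kcA   = {1, 5, 4, 2, 3}
  6. kckA  = {1, 5, 3}
  7. ckcA  = {6, 7}
  8. ckckA = {6, 7, 4, 2}
  9. kckcA = {6, 7, 3}
  10. kckckA = {6, 7, 4, 2, 3}
  11. ckckcA = {1, 5, 4, 2}
  12. ckckckA = {1, 5}
applying k or c yields no new set

12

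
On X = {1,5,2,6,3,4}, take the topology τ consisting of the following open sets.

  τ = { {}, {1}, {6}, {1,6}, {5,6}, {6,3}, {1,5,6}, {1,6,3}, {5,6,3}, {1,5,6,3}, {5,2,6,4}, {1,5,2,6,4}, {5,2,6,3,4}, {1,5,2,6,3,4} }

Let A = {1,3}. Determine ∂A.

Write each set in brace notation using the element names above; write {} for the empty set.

U open, U⊆A: {}, {1}. int(A) = ⋃ = {1}
X∖A={5,2,6,4}, int(X∖A)={5,2,6,4}, hence cl(A)={1,3}
∂A: remove int from cl → {3}

{3}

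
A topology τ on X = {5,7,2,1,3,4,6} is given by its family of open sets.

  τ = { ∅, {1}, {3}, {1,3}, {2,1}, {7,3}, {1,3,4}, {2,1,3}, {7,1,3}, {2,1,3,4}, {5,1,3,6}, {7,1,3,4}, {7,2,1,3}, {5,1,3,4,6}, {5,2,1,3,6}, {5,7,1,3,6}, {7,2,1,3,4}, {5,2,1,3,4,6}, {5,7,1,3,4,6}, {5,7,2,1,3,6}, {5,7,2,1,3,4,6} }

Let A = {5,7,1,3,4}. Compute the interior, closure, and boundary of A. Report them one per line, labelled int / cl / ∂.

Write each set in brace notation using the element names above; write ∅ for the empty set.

U open, U⊆A: ∅, {1}, {3}, {1,3}, {7,3}, {1,3,4}, {7,1,3}, {7,1,3,4}. int(A) = ⋃ = {7,1,3,4}
X∖A={2,6}, int(X∖A)=∅, hence cl(A)={5,7,2,1,3,4,6}
∂A: remove int from cl → {5,2,6}

int(A) = {7,1,3,4}
cl(A)  = {5,7,2,1,3,4,6}
∂A     = {5,2,6}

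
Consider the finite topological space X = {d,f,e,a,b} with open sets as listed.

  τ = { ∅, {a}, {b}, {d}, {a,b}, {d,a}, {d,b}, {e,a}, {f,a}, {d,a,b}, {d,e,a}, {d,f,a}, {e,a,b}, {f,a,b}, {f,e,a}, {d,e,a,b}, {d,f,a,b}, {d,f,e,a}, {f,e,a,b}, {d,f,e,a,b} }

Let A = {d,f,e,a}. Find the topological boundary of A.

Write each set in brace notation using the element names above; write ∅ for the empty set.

∅

interior: largest open inside A is {d,f,e,a} (from ∅, {a}, {d}, {f,a}, {e,a}, {d,a}, {f,e,a}, {d,f,a}, {d,e,a}, {d,f,e,a})
cl via duality: int({b}) = {b}, so X∖{b} = {d,f,e,a}
cl∖int = ∅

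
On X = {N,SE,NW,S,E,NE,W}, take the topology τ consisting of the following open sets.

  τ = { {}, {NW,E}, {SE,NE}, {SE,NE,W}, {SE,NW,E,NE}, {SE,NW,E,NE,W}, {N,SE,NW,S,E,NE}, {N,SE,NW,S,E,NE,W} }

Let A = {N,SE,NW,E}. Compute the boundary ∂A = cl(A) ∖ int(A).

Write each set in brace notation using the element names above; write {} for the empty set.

{N,SE,S,NE,W}

interior: largest open inside A is {NW,E} (from {}, {NW,E})
cl via duality: int({S,NE,W}) = {}, so X∖{} = {N,SE,NW,S,E,NE,W}
cl∖int = {N,SE,S,NE,W}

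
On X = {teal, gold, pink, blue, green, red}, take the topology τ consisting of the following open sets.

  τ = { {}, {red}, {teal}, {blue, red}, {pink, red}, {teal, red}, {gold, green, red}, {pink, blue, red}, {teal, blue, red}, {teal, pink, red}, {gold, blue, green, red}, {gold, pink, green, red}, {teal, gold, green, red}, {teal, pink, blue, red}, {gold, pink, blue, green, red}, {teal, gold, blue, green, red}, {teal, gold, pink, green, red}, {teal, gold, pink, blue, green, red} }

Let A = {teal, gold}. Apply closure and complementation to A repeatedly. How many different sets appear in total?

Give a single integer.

cl via duality: int({pink, blue, green, red}) = {pink, blue, red}, so X∖{pink, blue, red} = {teal, gold, green}
Write k for closure, c for complement:
  1. A     = {teal, gold}
  2. kA    = {teal, gold, green}
  3. cA    = {pink, blue, green, red}
  4. ckA   = {pink, blue, red}
  5. kcA   = {gold, pink, blue, green, red}
  6. ckcA  = {teal}
applying k or c yields no new set

6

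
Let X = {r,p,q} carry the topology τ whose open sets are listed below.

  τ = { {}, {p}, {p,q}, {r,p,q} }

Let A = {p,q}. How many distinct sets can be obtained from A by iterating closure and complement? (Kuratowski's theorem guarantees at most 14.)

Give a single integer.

4

closure: X∖int(X∖A) = X∖{} = {r,p,q}
Let k=closure and c=complement:
  1. A     = {p,q}
  2. kA    = {r,p,q}
  3. cA    = {r}
  4. ckA   = {}
— saturated at 4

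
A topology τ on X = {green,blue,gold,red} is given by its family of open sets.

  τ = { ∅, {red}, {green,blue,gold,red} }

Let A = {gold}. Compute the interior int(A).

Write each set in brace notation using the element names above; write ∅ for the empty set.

∅

U open, U⊆A: ∅. int(A) = ⋃ = ∅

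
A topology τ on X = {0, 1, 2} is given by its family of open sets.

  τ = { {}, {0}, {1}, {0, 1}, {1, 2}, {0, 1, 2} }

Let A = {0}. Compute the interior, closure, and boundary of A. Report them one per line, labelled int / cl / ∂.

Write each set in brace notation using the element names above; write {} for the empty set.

opens ⊆ A: {}, {0}; union → int = {0}
complement {1, 2}; its interior {1, 2}; cl(A) = X∖{1, 2} = {0}
boundary = {0} ∖ {0} = {}

int(A) = {0}
cl(A)  = {0}
∂A     = {}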